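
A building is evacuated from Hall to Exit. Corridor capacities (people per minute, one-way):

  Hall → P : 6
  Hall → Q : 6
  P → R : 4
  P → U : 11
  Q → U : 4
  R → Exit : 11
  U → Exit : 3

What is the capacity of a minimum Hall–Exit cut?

7

Augment Hall→P→R→Exit: bottleneck 4, flow now 4.
Augment Hall→P→U→Exit: bottleneck 2, flow now 6.
Augment Hall→Q→U→Exit: bottleneck 1, flow now 7.
No augmenting path remains; maximum flow = 7.
By max-flow min-cut, the minimum cut capacity equals the max flow.
In the residual graph, reachable from Hall: {Hall, P, Q, U}.
Min-cut edges: P→R (4), U→Exit (3); capacity 4 + 3 = 7.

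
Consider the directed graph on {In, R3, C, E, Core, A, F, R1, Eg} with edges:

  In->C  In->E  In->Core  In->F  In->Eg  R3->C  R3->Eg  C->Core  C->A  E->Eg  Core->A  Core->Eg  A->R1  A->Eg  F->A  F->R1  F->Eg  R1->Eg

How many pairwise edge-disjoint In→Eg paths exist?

Assign every edge capacity 1; by Menger, the answer equals the max flow.
Path In→Eg (+1); total 1.
Path In→E→Eg (+1); total 2.
Path In→Core→Eg (+1); total 3.
Path In→F→Eg (+1); total 4.
Path In→C→A→Eg (+1); total 5.
No residual In→Eg path; max flow = 5.
Certifying cut of size 5: {In→C, In→Core, In→E, In→Eg, In→F}.

5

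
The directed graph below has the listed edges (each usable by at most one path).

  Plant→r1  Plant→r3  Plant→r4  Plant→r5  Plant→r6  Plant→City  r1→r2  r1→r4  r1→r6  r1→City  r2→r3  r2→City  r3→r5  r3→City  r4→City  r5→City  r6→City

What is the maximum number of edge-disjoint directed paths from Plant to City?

Assign every edge capacity 1; by Menger, the answer equals the max flow.
Path Plant→City (+1); total 1.
Path Plant→r1→City (+1); total 2.
Path Plant→r3→City (+1); total 3.
Path Plant→r4→City (+1); total 4.
Path Plant→r5→City (+1); total 5.
Path Plant→r6→City (+1); total 6.
No residual Plant→City path; max flow = 6.
Certifying cut of size 6: {Plant→City, Plant→r1, Plant→r3, Plant→r4, Plant→r5, Plant→r6}.

6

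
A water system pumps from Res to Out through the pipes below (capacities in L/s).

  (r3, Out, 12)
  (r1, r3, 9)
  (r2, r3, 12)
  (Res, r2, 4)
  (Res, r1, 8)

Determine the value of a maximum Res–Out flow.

Augment Res→r1→r3→Out: bottleneck 8, flow now 8.
Augment Res→r2→r3→Out: bottleneck 4, flow now 12.
No augmenting path remains; maximum flow = 12.
In the residual graph, reachable from Res: {Res}.
Min-cut edges: Res→r1 (8), Res→r2 (4); capacity 8 + 4 = 12.
This cut is saturated, so no flow can exceed 12.

12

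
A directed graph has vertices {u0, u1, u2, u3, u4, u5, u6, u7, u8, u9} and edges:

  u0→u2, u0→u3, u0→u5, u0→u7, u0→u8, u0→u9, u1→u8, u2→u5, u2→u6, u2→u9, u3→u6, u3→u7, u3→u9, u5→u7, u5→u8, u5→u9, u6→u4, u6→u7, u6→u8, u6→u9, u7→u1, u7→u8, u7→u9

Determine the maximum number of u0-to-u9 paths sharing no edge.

Assign every edge capacity 1; by Menger, the answer equals the max flow.
Path u0→u9 (+1); total 1.
Path u0→u2→u9 (+1); total 2.
Path u0→u3→u9 (+1); total 3.
Path u0→u5→u9 (+1); total 4.
Path u0→u7→u9 (+1); total 5.
No residual u0→u9 path; max flow = 5.
Certifying cut of size 5: {u0→u2, u0→u3, u0→u5, u0→u7, u0→u9}.

5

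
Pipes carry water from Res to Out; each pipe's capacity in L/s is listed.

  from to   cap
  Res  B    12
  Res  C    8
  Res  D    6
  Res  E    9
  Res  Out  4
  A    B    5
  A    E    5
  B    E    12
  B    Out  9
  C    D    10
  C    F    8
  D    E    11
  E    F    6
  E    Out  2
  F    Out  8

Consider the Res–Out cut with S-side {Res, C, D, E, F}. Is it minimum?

No — its capacity is 26, but the minimum cut has capacity 23.

Given cut capacity: 12 + 4 + 2 + 8 = 26.
Augment Res→Out: bottleneck 4, flow now 4.
Augment Res→B→Out: bottleneck 9, flow now 13.
Augment Res→E→Out: bottleneck 2, flow now 15.
Augment Res→C→F→Out: bottleneck 8, flow now 23.
No augmenting path remains; maximum flow = 23.
In the residual graph, reachable from Res: {Res, B, C, D, E, F}.
Min-cut edges: Res→Out (4), B→Out (9), E→Out (2), F→Out (8); capacity 4 + 9 + 2 + 8 = 23.
Cut capacity 26 exceeds the max flow 23, so it is not minimum.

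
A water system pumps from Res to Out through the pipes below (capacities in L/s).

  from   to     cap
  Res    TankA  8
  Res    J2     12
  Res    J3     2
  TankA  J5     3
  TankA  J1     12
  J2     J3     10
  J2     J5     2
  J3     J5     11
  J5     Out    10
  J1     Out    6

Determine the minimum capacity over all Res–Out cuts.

16

Augment Res→TankA→J5→Out: bottleneck 3, flow now 3.
Augment Res→TankA→J1→Out: bottleneck 5, flow now 8.
Augment Res→J2→J5→Out: bottleneck 2, flow now 10.
Augment Res→J3→J5→Out: bottleneck 2, flow now 12.
Augment Res→J2→J3→J5→Out: bottleneck 3, flow now 15.
Augment Res→J2→J3→J5→TankA→J1→Out: bottleneck 1, flow now 16. (uses reverse residual edge)
No augmenting path remains; maximum flow = 16.
By max-flow min-cut, the minimum cut capacity equals the max flow.
In the residual graph, reachable from Res: {Res, TankA, J2, J3, J5, J1}.
Min-cut edges: J5→Out (10), J1→Out (6); capacity 10 + 6 = 16.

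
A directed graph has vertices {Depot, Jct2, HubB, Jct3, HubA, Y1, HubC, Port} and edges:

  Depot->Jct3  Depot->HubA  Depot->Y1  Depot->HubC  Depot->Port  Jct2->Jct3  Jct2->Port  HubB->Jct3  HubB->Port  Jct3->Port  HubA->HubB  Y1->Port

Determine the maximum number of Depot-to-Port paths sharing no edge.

Assign every edge capacity 1; by Menger, the answer equals the max flow.
Path Depot→Port (+1); total 1.
Path Depot→Jct3→Port (+1); total 2.
Path Depot→Y1→Port (+1); total 3.
Path Depot→HubA→HubB→Port (+1); total 4.
No residual Depot→Port path; max flow = 4.
Certifying cut of size 4: {Depot→HubA, Depot→Jct3, Depot→Port, Depot→Y1}.

4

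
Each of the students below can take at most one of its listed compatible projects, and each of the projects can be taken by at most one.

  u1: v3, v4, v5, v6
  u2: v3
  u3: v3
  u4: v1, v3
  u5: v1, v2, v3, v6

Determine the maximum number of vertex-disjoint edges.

4

Unit-capacity flow: source→left, listed edges, right→sink; max matching = max flow.
Augmenting path u1→v3 (+1); matched 1.
Augmenting path u4→v1 (+1); matched 2.
Augmenting path u5→v2 (+1); matched 3.
Augmenting path u2→v3→u1→v4 (+1); matched 4.
No augmenting path remains; maximum matching = 4.
König certificate: {u1, u4, u5, v3} is a vertex cover of size 4 (every listed pair touches it), so no matching can be larger.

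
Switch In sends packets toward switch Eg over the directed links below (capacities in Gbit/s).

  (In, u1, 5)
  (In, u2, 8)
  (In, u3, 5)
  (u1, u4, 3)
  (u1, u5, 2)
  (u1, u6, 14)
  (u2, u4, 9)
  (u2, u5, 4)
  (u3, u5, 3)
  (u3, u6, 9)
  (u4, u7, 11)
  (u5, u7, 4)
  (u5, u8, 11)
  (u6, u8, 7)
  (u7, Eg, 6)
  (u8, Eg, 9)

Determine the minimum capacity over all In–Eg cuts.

15

Augment In→u1→u4→u7→Eg: bottleneck 3, flow now 3.
Augment In→u1→u5→u7→Eg: bottleneck 2, flow now 5.
Augment In→u2→u4→u7→Eg: bottleneck 1, flow now 6.
Augment In→u2→u5→u8→Eg: bottleneck 4, flow now 10.
Augment In→u3→u5→u8→Eg: bottleneck 3, flow now 13.
Augment In→u3→u6→u8→Eg: bottleneck 2, flow now 15.
No augmenting path remains; maximum flow = 15.
By max-flow min-cut, the minimum cut capacity equals the max flow.
In the residual graph, reachable from In: {In, u1, u2, u3, u4, u5, u6, u7, u8}.
Min-cut edges: u7→Eg (6), u8→Eg (9); capacity 6 + 9 = 15.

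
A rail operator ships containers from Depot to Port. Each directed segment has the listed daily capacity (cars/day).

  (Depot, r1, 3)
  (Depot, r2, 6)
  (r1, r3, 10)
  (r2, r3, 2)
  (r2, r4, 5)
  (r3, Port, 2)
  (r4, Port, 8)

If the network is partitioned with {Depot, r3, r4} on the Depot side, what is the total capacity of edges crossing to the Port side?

Edges leaving {Depot, r3, r4}: Depot→r1 (3), Depot→r2 (6), r3→Port (2), r4→Port (8).
Cut capacity = 3 + 6 + 2 + 8 = 19.

19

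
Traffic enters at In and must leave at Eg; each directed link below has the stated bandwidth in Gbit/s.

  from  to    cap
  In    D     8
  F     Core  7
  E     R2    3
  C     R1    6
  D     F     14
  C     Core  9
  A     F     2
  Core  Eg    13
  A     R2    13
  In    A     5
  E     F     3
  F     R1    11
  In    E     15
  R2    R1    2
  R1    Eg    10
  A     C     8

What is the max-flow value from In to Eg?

18

Augment In→E→R2→R1→Eg: bottleneck 2, flow now 2.
Augment In→E→F→R1→Eg: bottleneck 3, flow now 5.
Augment In→D→F→R1→Eg: bottleneck 5, flow now 10.
Augment In→D→F→Core→Eg: bottleneck 3, flow now 13.
Augment In→A→C→Core→Eg: bottleneck 5, flow now 18.
No augmenting path remains; maximum flow = 18.
In the residual graph, reachable from In: {In, E, R2}.
Min-cut edges: In→D (8), In→A (5), E→F (3), R2→R1 (2); capacity 8 + 5 + 3 + 2 = 18.
This cut is saturated, so no flow can exceed 18.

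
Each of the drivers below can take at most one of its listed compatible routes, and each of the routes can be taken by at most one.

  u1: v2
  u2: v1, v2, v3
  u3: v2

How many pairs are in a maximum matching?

2

Unit-capacity flow: source→left, listed edges, right→sink; max matching = max flow.
Augmenting path u1→v2 (+1); matched 1.
Augmenting path u2→v1 (+1); matched 2.
No augmenting path remains; maximum matching = 2.
König certificate: {u2, v2} is a vertex cover of size 2 (every listed pair touches it), so no matching can be larger.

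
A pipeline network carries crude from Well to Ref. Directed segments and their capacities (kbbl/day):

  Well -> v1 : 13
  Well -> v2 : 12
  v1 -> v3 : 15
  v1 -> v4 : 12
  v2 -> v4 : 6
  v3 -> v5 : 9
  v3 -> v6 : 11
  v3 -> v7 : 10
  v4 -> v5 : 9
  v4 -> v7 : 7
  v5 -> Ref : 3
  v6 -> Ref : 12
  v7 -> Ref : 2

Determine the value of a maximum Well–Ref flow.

16

Augment Well→v1→v3→v5→Ref: bottleneck 3, flow now 3.
Augment Well→v1→v3→v6→Ref: bottleneck 10, flow now 13.
Augment Well→v2→v4→v7→Ref: bottleneck 2, flow now 15.
Augment Well→v2→v4→v5→v3→v6→Ref: bottleneck 1, flow now 16. (uses reverse residual edge)
No augmenting path remains; maximum flow = 16.
In the residual graph, reachable from Well: {Well, v1, v2, v3, v4, v5, v7}.
Min-cut edges: v3→v6 (11), v5→Ref (3), v7→Ref (2); capacity 11 + 3 + 2 = 16.
This cut is saturated, so no flow can exceed 16.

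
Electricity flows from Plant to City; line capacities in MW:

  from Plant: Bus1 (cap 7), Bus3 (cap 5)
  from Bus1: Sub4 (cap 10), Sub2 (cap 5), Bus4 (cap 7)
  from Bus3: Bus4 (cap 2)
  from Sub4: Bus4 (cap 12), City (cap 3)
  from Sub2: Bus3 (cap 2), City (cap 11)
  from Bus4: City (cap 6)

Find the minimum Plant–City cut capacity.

9

Augment Plant→Bus1→Sub4→City: bottleneck 3, flow now 3.
Augment Plant→Bus1→Sub2→City: bottleneck 4, flow now 7.
Augment Plant→Bus3→Bus4→City: bottleneck 2, flow now 9.
No augmenting path remains; maximum flow = 9.
By max-flow min-cut, the minimum cut capacity equals the max flow.
In the residual graph, reachable from Plant: {Plant, Bus3}.
Min-cut edges: Plant→Bus1 (7), Bus3→Bus4 (2); capacity 7 + 2 = 9.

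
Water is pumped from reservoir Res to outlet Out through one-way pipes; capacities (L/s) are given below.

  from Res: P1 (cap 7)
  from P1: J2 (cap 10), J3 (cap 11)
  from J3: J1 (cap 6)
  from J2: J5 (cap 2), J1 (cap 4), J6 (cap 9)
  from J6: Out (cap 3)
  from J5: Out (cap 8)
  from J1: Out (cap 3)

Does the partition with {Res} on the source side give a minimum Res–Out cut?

Yes — it is a minimum cut (capacity 7).

Given cut capacity: 7 = 7.
Augment Res→P1→J3→J1→Out: bottleneck 3, flow now 3.
Augment Res→P1→J2→J6→Out: bottleneck 3, flow now 6.
Augment Res→P1→J2→J5→Out: bottleneck 1, flow now 7.
No augmenting path remains; maximum flow = 7.
Cut capacity 7 equals the max flow, so it is a minimum cut.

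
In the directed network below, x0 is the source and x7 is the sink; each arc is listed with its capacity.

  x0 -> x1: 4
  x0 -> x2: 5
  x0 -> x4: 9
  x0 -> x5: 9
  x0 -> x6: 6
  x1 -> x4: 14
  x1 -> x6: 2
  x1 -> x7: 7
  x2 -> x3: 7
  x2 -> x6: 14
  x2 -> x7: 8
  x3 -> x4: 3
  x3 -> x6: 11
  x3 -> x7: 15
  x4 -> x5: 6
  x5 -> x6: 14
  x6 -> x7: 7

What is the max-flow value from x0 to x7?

Augment x0→x1→x7: bottleneck 4, flow now 4.
Augment x0→x2→x7: bottleneck 5, flow now 9.
Augment x0→x6→x7: bottleneck 6, flow now 15.
Augment x0→x5→x6→x7: bottleneck 1, flow now 16.
No augmenting path remains; maximum flow = 16.
In the residual graph, reachable from x0: {x0, x4, x5, x6}.
Min-cut edges: x0→x1 (4), x0→x2 (5), x6→x7 (7); capacity 4 + 5 + 7 = 16.
This cut is saturated, so no flow can exceed 16.

16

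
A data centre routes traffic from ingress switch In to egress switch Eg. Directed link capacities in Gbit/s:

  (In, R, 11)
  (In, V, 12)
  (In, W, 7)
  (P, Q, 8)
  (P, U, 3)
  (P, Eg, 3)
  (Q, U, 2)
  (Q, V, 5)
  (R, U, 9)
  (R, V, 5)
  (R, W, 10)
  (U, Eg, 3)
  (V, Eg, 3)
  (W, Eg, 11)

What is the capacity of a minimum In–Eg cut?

17

Augment In→V→Eg: bottleneck 3, flow now 3.
Augment In→W→Eg: bottleneck 7, flow now 10.
Augment In→R→U→Eg: bottleneck 3, flow now 13.
Augment In→R→W→Eg: bottleneck 4, flow now 17.
No augmenting path remains; maximum flow = 17.
By max-flow min-cut, the minimum cut capacity equals the max flow.
In the residual graph, reachable from In: {In, R, U, V, W}.
Min-cut edges: U→Eg (3), V→Eg (3), W→Eg (11); capacity 3 + 3 + 11 = 17.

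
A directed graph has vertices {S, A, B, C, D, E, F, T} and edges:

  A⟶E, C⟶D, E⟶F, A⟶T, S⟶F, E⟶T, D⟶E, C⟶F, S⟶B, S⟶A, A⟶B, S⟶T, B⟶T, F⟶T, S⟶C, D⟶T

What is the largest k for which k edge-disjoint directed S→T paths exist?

5

Assign every edge capacity 1; by Menger, the answer equals the max flow.
Path S→T (+1); total 1.
Path S→A→T (+1); total 2.
Path S→B→T (+1); total 3.
Path S→F→T (+1); total 4.
Path S→C→D→T (+1); total 5.
No residual S→T path; max flow = 5.
Certifying cut of size 5: {S→A, S→B, S→C, S→F, S→T}.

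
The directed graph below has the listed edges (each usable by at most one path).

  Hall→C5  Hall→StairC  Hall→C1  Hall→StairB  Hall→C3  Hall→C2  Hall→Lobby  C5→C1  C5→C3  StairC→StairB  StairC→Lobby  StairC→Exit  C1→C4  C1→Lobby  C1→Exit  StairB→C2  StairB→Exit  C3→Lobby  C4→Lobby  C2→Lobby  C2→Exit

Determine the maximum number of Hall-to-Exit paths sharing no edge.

4

Assign every edge capacity 1; by Menger, the answer equals the max flow.
Path Hall→StairC→Exit (+1); total 1.
Path Hall→C1→Exit (+1); total 2.
Path Hall→StairB→Exit (+1); total 3.
Path Hall→C2→Exit (+1); total 4.
No residual Hall→Exit path; max flow = 4.
Certifying cut of size 4: {C1→Exit, Hall→C2, Hall→StairB, Hall→StairC}.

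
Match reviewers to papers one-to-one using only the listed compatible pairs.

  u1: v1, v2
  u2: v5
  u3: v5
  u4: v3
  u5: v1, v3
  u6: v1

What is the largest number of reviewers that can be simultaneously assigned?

4

Unit-capacity flow: source→left, listed edges, right→sink; max matching = max flow.
Augmenting path u1→v1 (+1); matched 1.
Augmenting path u2→v5 (+1); matched 2.
Augmenting path u4→v3 (+1); matched 3.
Augmenting path u5→v1→u1→v2 (+1); matched 4.
No augmenting path remains; maximum matching = 4.
König certificate: {u1, v1, v3, v5} is a vertex cover of size 4 (every listed pair touches it), so no matching can be larger.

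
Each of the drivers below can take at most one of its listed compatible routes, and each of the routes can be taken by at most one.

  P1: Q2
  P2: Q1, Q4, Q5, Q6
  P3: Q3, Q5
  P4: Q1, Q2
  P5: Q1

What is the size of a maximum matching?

Unit-capacity flow: source→left, listed edges, right→sink; max matching = max flow.
Augmenting path P1→Q2 (+1); matched 1.
Augmenting path P2→Q1 (+1); matched 2.
Augmenting path P3→Q3 (+1); matched 3.
Augmenting path P4→Q1→P2→Q4 (+1); matched 4.
No augmenting path remains; maximum matching = 4.
König certificate: {P2, P3, Q1, Q2} is a vertex cover of size 4 (every listed pair touches it), so no matching can be larger.

4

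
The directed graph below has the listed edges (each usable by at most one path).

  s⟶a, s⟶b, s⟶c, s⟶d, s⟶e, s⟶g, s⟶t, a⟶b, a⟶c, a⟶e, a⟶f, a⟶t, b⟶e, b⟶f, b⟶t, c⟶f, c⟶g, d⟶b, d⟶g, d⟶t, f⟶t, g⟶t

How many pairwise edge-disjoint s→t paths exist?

Assign every edge capacity 1; by Menger, the answer equals the max flow.
Path s→t (+1); total 1.
Path s→a→t (+1); total 2.
Path s→b→t (+1); total 3.
Path s→d→t (+1); total 4.
Path s→g→t (+1); total 5.
Path s→c→f→t (+1); total 6.
No residual s→t path; max flow = 6.
Certifying cut of size 6: {s→a, s→b, s→c, s→d, s→g, s→t}.

6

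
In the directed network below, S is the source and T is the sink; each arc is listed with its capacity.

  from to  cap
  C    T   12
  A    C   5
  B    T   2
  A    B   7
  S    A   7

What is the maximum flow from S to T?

Augment S→A→B→T: bottleneck 2, flow now 2.
Augment S→A→C→T: bottleneck 5, flow now 7.
No augmenting path remains; maximum flow = 7.
In the residual graph, reachable from S: {S}.
Min-cut edges: S→A (7); capacity 7 = 7.
This cut is saturated, so no flow can exceed 7.

7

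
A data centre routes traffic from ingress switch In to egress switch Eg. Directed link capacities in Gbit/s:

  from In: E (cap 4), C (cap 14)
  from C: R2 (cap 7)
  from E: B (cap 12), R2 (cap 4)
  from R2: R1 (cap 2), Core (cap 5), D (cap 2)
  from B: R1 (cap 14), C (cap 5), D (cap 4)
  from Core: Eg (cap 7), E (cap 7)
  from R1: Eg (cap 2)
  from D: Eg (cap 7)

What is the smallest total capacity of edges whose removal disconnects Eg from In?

11

Augment In→C→R2→Core→Eg: bottleneck 5, flow now 5.
Augment In→C→R2→R1→Eg: bottleneck 2, flow now 7.
Augment In→E→R2→D→Eg: bottleneck 2, flow now 9.
Augment In→E→B→D→Eg: bottleneck 2, flow now 11.
No augmenting path remains; maximum flow = 11.
By max-flow min-cut, the minimum cut capacity equals the max flow.
In the residual graph, reachable from In: {In, C}.
Min-cut edges: In→E (4), C→R2 (7); capacity 4 + 7 = 11.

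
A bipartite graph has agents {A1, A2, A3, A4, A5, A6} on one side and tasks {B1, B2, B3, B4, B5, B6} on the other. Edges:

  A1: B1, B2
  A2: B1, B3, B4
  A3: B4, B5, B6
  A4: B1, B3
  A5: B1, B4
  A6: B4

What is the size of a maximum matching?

Unit-capacity flow: source→left, listed edges, right→sink; max matching = max flow.
Augmenting path A1→B1 (+1); matched 1.
Augmenting path A2→B3 (+1); matched 2.
Augmenting path A3→B4 (+1); matched 3.
Augmenting path A4→B1→A1→B2 (+1); matched 4.
Augmenting path A5→B4→A3→B5 (+1); matched 5.
No augmenting path remains; maximum matching = 5.
König certificate: {A1, A3, B1, B3, B4} is a vertex cover of size 5 (every listed pair touches it), so no matching can be larger.

5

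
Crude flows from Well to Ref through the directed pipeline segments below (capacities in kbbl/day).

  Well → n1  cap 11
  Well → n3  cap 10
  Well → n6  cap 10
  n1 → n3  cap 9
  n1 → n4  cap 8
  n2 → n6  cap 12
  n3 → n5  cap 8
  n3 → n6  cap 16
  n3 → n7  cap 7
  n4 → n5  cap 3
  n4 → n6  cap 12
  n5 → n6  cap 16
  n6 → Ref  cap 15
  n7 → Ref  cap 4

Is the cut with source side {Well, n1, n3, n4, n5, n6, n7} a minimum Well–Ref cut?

Yes — it is a minimum cut (capacity 19).

Given cut capacity: 15 + 4 = 19.
Augment Well→n6→Ref: bottleneck 10, flow now 10.
Augment Well→n3→n6→Ref: bottleneck 5, flow now 15.
Augment Well→n3→n7→Ref: bottleneck 4, flow now 19.
No augmenting path remains; maximum flow = 19.
Cut capacity 19 equals the max flow, so it is a minimum cut.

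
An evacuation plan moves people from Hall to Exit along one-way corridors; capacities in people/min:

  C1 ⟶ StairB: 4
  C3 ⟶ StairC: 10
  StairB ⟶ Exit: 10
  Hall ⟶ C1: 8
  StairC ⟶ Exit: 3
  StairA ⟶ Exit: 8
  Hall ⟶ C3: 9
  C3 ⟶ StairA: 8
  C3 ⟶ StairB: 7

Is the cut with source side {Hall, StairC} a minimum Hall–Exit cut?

Given cut capacity: 8 + 9 + 3 = 20.
Augment Hall→C1→StairB→Exit: bottleneck 4, flow now 4.
Augment Hall→C3→StairC→Exit: bottleneck 3, flow now 7.
Augment Hall→C3→StairA→Exit: bottleneck 6, flow now 13.
No augmenting path remains; maximum flow = 13.
In the residual graph, reachable from Hall: {Hall, C1}.
Min-cut edges: Hall→C3 (9), C1→StairB (4); capacity 9 + 4 = 13.
Cut capacity 20 exceeds the max flow 13, so it is not minimum.

No — its capacity is 20, but the minimum cut has capacity 13.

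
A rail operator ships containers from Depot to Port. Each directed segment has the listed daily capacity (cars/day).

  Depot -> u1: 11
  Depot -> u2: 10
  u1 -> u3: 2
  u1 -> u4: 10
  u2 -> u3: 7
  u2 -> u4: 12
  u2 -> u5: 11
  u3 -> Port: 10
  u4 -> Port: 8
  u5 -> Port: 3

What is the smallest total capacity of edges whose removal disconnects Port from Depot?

Augment Depot→u1→u3→Port: bottleneck 2, flow now 2.
Augment Depot→u1→u4→Port: bottleneck 8, flow now 10.
Augment Depot→u2→u3→Port: bottleneck 7, flow now 17.
Augment Depot→u2→u5→Port: bottleneck 3, flow now 20.
No augmenting path remains; maximum flow = 20.
By max-flow min-cut, the minimum cut capacity equals the max flow.
In the residual graph, reachable from Depot: {Depot, u1, u4}.
Min-cut edges: Depot→u2 (10), u1→u3 (2), u4→Port (8); capacity 10 + 2 + 8 = 20.

20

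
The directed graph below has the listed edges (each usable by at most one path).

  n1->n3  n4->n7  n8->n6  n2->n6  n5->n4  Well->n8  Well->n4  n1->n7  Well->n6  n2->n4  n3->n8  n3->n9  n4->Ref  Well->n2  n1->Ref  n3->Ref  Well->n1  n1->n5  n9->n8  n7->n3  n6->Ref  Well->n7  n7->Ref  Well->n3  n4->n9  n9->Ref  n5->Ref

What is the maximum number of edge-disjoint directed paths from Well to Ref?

6

Assign every edge capacity 1; by Menger, the answer equals the max flow.
Path Well→n1→Ref (+1); total 1.
Path Well→n3→Ref (+1); total 2.
Path Well→n4→Ref (+1); total 3.
Path Well→n6→Ref (+1); total 4.
Path Well→n7→Ref (+1); total 5.
Path Well→n2→n4→n9→Ref (+1); total 6.
No residual Well→Ref path; max flow = 6.
Certifying cut of size 6: {Well→n1, Well→n2, Well→n3, Well→n4, Well→n7, n6→Ref}.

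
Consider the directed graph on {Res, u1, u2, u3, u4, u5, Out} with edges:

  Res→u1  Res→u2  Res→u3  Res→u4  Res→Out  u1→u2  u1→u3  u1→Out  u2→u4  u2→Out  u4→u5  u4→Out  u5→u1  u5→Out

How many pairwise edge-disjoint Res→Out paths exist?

Assign every edge capacity 1; by Menger, the answer equals the max flow.
Path Res→Out (+1); total 1.
Path Res→u1→Out (+1); total 2.
Path Res→u2→Out (+1); total 3.
Path Res→u4→Out (+1); total 4.
No residual Res→Out path; max flow = 4.
Certifying cut of size 4: {Res→Out, Res→u1, Res→u2, Res→u4}.

4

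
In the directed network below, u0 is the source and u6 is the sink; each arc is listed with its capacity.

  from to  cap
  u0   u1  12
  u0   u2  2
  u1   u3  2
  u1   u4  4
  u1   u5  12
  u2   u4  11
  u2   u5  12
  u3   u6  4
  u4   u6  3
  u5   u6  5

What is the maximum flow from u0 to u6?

10

Augment u0→u1→u3→u6: bottleneck 2, flow now 2.
Augment u0→u1→u4→u6: bottleneck 3, flow now 5.
Augment u0→u1→u5→u6: bottleneck 5, flow now 10.
No augmenting path remains; maximum flow = 10.
In the residual graph, reachable from u0: {u0, u1, u2, u4, u5}.
Min-cut edges: u1→u3 (2), u4→u6 (3), u5→u6 (5); capacity 2 + 3 + 5 = 10.
This cut is saturated, so no flow can exceed 10.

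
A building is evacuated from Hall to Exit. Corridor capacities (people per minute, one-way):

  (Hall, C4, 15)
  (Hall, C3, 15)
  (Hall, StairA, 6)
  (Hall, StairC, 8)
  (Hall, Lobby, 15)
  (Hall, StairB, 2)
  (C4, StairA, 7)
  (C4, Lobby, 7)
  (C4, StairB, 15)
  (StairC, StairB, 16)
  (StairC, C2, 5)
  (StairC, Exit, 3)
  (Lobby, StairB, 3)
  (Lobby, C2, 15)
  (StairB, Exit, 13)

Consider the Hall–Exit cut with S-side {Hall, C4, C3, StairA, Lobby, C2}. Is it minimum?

Given cut capacity: 8 + 2 + 15 + 3 = 28.
Augment Hall→StairC→Exit: bottleneck 3, flow now 3.
Augment Hall→StairB→Exit: bottleneck 2, flow now 5.
Augment Hall→C4→StairB→Exit: bottleneck 11, flow now 16.
No augmenting path remains; maximum flow = 16.
In the residual graph, reachable from Hall: {Hall, C4, C3, StairA, StairC, Lobby, StairB, C2}.
Min-cut edges: StairC→Exit (3), StairB→Exit (13); capacity 3 + 13 = 16.
Cut capacity 28 exceeds the max flow 16, so it is not minimum.

No — its capacity is 28, but the minimum cut has capacity 16.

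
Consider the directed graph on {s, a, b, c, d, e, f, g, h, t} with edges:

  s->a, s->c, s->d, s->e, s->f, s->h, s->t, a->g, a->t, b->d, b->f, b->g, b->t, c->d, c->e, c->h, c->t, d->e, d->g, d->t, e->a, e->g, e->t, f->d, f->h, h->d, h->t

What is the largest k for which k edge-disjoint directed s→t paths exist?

Assign every edge capacity 1; by Menger, the answer equals the max flow.
Path s→t (+1); total 1.
Path s→a→t (+1); total 2.
Path s→c→t (+1); total 3.
Path s→d→t (+1); total 4.
Path s→e→t (+1); total 5.
Path s→h→t (+1); total 6.
No residual s→t path; max flow = 6.
Certifying cut of size 6: {a→t, d→t, e→t, h→t, s→c, s→t}.

6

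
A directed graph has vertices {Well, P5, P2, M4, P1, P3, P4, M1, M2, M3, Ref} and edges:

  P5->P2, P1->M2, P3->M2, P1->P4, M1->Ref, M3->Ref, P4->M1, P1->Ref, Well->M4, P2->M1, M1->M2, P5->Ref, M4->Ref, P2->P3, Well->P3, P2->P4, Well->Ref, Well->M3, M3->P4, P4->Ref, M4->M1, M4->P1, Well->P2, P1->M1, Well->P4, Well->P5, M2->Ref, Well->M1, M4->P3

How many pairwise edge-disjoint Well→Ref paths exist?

Assign every edge capacity 1; by Menger, the answer equals the max flow.
Path Well→Ref (+1); total 1.
Path Well→P5→Ref (+1); total 2.
Path Well→M4→Ref (+1); total 3.
Path Well→P4→Ref (+1); total 4.
Path Well→M1→Ref (+1); total 5.
Path Well→M3→Ref (+1); total 6.
Path Well→P3→M2→Ref (+1); total 7.
No residual Well→Ref path; max flow = 7.
Certifying cut of size 7: {M1→Ref, M2→Ref, P4→Ref, Well→M3, Well→M4, Well→P5, Well→Ref}.

7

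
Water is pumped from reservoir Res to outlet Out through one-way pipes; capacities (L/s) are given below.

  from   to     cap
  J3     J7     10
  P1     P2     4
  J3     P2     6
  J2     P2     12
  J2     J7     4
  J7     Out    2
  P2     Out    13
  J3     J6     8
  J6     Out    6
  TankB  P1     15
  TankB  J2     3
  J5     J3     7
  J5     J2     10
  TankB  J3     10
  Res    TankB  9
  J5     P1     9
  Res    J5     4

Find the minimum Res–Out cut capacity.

Augment Res→TankB→J3→J6→Out: bottleneck 6, flow now 6.
Augment Res→TankB→J3→P2→Out: bottleneck 3, flow now 9.
Augment Res→J5→J3→P2→Out: bottleneck 3, flow now 12.
Augment Res→J5→J3→J7→Out: bottleneck 1, flow now 13.
No augmenting path remains; maximum flow = 13.
By max-flow min-cut, the minimum cut capacity equals the max flow.
In the residual graph, reachable from Res: {Res}.
Min-cut edges: Res→TankB (9), Res→J5 (4); capacity 9 + 4 = 13.

13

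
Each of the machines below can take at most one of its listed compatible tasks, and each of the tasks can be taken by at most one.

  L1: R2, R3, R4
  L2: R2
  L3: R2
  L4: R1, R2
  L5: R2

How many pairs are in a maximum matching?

3

Unit-capacity flow: source→left, listed edges, right→sink; max matching = max flow.
Augmenting path L1→R2 (+1); matched 1.
Augmenting path L4→R1 (+1); matched 2.
Augmenting path L2→R2→L1→R3 (+1); matched 3.
No augmenting path remains; maximum matching = 3.
König certificate: {L1, L4, R2} is a vertex cover of size 3 (every listed pair touches it), so no matching can be larger.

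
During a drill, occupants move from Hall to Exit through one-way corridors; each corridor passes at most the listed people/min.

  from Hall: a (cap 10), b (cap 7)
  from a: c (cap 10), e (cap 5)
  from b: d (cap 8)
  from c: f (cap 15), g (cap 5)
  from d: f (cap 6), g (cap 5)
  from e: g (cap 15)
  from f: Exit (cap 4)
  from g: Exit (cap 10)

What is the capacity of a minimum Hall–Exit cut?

Augment Hall→a→c→f→Exit: bottleneck 4, flow now 4.
Augment Hall→a→c→g→Exit: bottleneck 5, flow now 9.
Augment Hall→a→e→g→Exit: bottleneck 1, flow now 10.
Augment Hall→b→d→g→Exit: bottleneck 4, flow now 14.
No augmenting path remains; maximum flow = 14.
By max-flow min-cut, the minimum cut capacity equals the max flow.
In the residual graph, reachable from Hall: {Hall, a, b, c, d, e, f, g}.
Min-cut edges: f→Exit (4), g→Exit (10); capacity 4 + 10 = 14.

14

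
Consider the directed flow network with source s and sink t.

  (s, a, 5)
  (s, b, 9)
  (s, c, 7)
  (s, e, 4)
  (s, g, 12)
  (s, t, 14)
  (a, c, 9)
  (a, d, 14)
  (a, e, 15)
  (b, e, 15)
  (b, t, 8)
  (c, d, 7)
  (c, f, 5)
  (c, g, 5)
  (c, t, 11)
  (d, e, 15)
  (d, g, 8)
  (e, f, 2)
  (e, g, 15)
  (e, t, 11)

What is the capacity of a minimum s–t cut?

Augment s→t: bottleneck 14, flow now 14.
Augment s→b→t: bottleneck 8, flow now 22.
Augment s→c→t: bottleneck 7, flow now 29.
Augment s→e→t: bottleneck 4, flow now 33.
Augment s→a→c→t: bottleneck 4, flow now 37.
Augment s→a→e→t: bottleneck 1, flow now 38.
Augment s→b→e→t: bottleneck 1, flow now 39.
No augmenting path remains; maximum flow = 39.
By max-flow min-cut, the minimum cut capacity equals the max flow.
In the residual graph, reachable from s: {s, g}.
Min-cut edges: s→a (5), s→b (9), s→c (7), s→e (4), s→t (14); capacity 5 + 9 + 7 + 4 + 14 = 39.

39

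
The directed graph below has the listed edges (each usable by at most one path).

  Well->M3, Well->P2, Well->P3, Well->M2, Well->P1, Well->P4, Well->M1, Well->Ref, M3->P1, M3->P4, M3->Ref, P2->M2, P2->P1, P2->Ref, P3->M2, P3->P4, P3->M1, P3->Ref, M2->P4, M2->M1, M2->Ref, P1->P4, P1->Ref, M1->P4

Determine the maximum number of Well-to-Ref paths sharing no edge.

Assign every edge capacity 1; by Menger, the answer equals the max flow.
Path Well→Ref (+1); total 1.
Path Well→M3→Ref (+1); total 2.
Path Well→P2→Ref (+1); total 3.
Path Well→P3→Ref (+1); total 4.
Path Well→M2→Ref (+1); total 5.
Path Well→P1→Ref (+1); total 6.
No residual Well→Ref path; max flow = 6.
Certifying cut of size 6: {Well→M2, Well→M3, Well→P1, Well→P2, Well→P3, Well→Ref}.

6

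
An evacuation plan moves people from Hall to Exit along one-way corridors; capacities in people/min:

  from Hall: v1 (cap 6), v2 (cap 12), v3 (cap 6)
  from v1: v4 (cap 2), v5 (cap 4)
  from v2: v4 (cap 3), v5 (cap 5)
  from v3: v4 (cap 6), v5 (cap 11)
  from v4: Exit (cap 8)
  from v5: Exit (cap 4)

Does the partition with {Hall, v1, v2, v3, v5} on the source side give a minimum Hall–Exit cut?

Given cut capacity: 2 + 3 + 6 + 4 = 15.
Augment Hall→v1→v4→Exit: bottleneck 2, flow now 2.
Augment Hall→v1→v5→Exit: bottleneck 4, flow now 6.
Augment Hall→v2→v4→Exit: bottleneck 3, flow now 9.
Augment Hall→v3→v4→Exit: bottleneck 3, flow now 12.
No augmenting path remains; maximum flow = 12.
In the residual graph, reachable from Hall: {Hall, v1, v2, v3, v4, v5}.
Min-cut edges: v4→Exit (8), v5→Exit (4); capacity 8 + 4 = 12.
Cut capacity 15 exceeds the max flow 12, so it is not minimum.

No — its capacity is 15, but the minimum cut has capacity 12.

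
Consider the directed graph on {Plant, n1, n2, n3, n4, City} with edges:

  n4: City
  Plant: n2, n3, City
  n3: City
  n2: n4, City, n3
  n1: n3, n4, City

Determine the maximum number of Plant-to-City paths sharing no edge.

Assign every edge capacity 1; by Menger, the answer equals the max flow.
Path Plant→City (+1); total 1.
Path Plant→n2→City (+1); total 2.
Path Plant→n3→City (+1); total 3.
No residual Plant→City path; max flow = 3.
Certifying cut of size 3: {Plant→City, Plant→n2, Plant→n3}.

3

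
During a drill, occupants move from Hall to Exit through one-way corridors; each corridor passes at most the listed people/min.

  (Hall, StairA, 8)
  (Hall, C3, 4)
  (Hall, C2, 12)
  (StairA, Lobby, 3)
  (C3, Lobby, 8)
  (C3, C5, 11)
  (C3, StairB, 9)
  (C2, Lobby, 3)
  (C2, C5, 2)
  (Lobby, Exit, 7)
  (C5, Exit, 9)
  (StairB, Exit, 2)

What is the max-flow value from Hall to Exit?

Augment Hall→StairA→Lobby→Exit: bottleneck 3, flow now 3.
Augment Hall→C3→Lobby→Exit: bottleneck 4, flow now 7.
Augment Hall→C2→C5→Exit: bottleneck 2, flow now 9.
Augment Hall→C2→Lobby→C3→C5→Exit: bottleneck 3, flow now 12. (uses reverse residual edge)
No augmenting path remains; maximum flow = 12.
In the residual graph, reachable from Hall: {Hall, StairA, C2}.
Min-cut edges: Hall→C3 (4), StairA→Lobby (3), C2→Lobby (3), C2→C5 (2); capacity 4 + 3 + 3 + 2 = 12.
This cut is saturated, so no flow can exceed 12.

12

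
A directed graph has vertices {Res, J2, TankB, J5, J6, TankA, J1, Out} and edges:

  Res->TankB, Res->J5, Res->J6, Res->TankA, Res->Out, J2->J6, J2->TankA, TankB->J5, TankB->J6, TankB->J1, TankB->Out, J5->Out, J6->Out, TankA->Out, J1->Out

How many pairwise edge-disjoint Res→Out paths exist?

5

Assign every edge capacity 1; by Menger, the answer equals the max flow.
Path Res→Out (+1); total 1.
Path Res→TankB→Out (+1); total 2.
Path Res→J5→Out (+1); total 3.
Path Res→J6→Out (+1); total 4.
Path Res→TankA→Out (+1); total 5.
No residual Res→Out path; max flow = 5.
Certifying cut of size 5: {Res→J5, Res→J6, Res→Out, Res→TankA, Res→TankB}.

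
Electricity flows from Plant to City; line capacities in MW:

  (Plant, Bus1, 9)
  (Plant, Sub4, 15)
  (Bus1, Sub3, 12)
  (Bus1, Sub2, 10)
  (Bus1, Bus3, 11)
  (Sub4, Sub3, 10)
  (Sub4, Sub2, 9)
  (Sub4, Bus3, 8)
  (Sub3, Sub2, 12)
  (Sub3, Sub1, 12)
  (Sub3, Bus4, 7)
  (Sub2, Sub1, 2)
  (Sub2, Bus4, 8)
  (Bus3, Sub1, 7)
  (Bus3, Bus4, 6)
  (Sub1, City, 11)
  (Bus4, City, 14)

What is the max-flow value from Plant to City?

24

Augment Plant→Bus1→Sub3→Sub1→City: bottleneck 9, flow now 9.
Augment Plant→Sub4→Sub3→Sub1→City: bottleneck 2, flow now 11.
Augment Plant→Sub4→Sub3→Bus4→City: bottleneck 7, flow now 18.
Augment Plant→Sub4→Sub2→Bus4→City: bottleneck 6, flow now 24.
No augmenting path remains; maximum flow = 24.
In the residual graph, reachable from Plant: {Plant}.
Min-cut edges: Plant→Bus1 (9), Plant→Sub4 (15); capacity 9 + 15 = 24.
This cut is saturated, so no flow can exceed 24.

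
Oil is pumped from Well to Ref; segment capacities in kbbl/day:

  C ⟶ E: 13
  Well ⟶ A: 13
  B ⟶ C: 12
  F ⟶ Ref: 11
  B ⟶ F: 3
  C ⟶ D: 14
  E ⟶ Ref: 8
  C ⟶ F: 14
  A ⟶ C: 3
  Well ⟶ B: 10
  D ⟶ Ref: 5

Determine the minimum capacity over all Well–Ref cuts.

Augment Well→B→F→Ref: bottleneck 3, flow now 3.
Augment Well→A→C→D→Ref: bottleneck 3, flow now 6.
Augment Well→B→C→D→Ref: bottleneck 2, flow now 8.
Augment Well→B→C→E→Ref: bottleneck 5, flow now 13.
No augmenting path remains; maximum flow = 13.
By max-flow min-cut, the minimum cut capacity equals the max flow.
In the residual graph, reachable from Well: {Well, A}.
Min-cut edges: Well→B (10), A→C (3); capacity 10 + 3 = 13.

13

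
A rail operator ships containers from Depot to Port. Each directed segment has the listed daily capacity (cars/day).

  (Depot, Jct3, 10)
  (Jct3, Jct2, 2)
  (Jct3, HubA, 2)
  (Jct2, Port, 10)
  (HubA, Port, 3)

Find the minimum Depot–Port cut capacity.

4

Augment Depot→Jct3→Jct2→Port: bottleneck 2, flow now 2.
Augment Depot→Jct3→HubA→Port: bottleneck 2, flow now 4.
No augmenting path remains; maximum flow = 4.
By max-flow min-cut, the minimum cut capacity equals the max flow.
In the residual graph, reachable from Depot: {Depot, Jct3}.
Min-cut edges: Jct3→Jct2 (2), Jct3→HubA (2); capacity 2 + 2 = 4.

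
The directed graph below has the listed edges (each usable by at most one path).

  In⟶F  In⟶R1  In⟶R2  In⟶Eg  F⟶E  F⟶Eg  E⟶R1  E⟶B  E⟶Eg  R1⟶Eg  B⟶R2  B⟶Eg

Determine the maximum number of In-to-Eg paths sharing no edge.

3

Assign every edge capacity 1; by Menger, the answer equals the max flow.
Path In→Eg (+1); total 1.
Path In→F→Eg (+1); total 2.
Path In→R1→Eg (+1); total 3.
No residual In→Eg path; max flow = 3.
Certifying cut of size 3: {In→Eg, In→F, In→R1}.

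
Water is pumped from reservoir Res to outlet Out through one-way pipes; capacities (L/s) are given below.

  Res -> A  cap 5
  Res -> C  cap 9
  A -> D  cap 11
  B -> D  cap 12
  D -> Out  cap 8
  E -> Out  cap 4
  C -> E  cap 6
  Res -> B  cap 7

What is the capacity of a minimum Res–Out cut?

Augment Res→A→D→Out: bottleneck 5, flow now 5.
Augment Res→B→D→Out: bottleneck 3, flow now 8.
Augment Res→C→E→Out: bottleneck 4, flow now 12.
No augmenting path remains; maximum flow = 12.
By max-flow min-cut, the minimum cut capacity equals the max flow.
In the residual graph, reachable from Res: {Res, A, B, C, D, E}.
Min-cut edges: D→Out (8), E→Out (4); capacity 8 + 4 = 12.

12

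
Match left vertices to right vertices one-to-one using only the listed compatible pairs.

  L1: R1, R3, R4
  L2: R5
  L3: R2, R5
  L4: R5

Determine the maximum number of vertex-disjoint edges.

3

Unit-capacity flow: source→left, listed edges, right→sink; max matching = max flow.
Augmenting path L1→R1 (+1); matched 1.
Augmenting path L2→R5 (+1); matched 2.
Augmenting path L3→R2 (+1); matched 3.
No augmenting path remains; maximum matching = 3.
König certificate: {L1, L3, R5} is a vertex cover of size 3 (every listed pair touches it), so no matching can be larger.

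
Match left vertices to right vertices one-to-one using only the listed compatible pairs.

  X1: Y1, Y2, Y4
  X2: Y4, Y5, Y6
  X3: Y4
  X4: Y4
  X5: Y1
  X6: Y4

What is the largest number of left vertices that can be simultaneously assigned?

4

Unit-capacity flow: source→left, listed edges, right→sink; max matching = max flow.
Augmenting path X1→Y1 (+1); matched 1.
Augmenting path X2→Y4 (+1); matched 2.
Augmenting path X3→Y4→X2→Y5 (+1); matched 3.
Augmenting path X5→Y1→X1→Y2 (+1); matched 4.
No augmenting path remains; maximum matching = 4.
König certificate: {X1, X2, X5, Y4} is a vertex cover of size 4 (every listed pair touches it), so no matching can be larger.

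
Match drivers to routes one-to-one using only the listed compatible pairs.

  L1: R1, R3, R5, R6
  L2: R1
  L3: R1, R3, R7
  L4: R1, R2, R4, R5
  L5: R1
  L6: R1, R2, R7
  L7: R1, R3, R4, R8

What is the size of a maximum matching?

Unit-capacity flow: source→left, listed edges, right→sink; max matching = max flow.
Augmenting path L1→R1 (+1); matched 1.
Augmenting path L3→R3 (+1); matched 2.
Augmenting path L4→R2 (+1); matched 3.
Augmenting path L6→R7 (+1); matched 4.
Augmenting path L7→R4 (+1); matched 5.
Augmenting path L2→R1→L1→R5 (+1); matched 6.
No augmenting path remains; maximum matching = 6.
König certificate: {L1, L3, L4, L6, L7, R1} is a vertex cover of size 6 (every listed pair touches it), so no matching can be larger.

6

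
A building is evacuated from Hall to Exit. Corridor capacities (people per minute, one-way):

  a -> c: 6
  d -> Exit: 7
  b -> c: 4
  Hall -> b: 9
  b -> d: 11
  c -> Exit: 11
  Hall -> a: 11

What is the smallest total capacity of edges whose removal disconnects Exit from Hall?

15

Augment Hall→a→c→Exit: bottleneck 6, flow now 6.
Augment Hall→b→c→Exit: bottleneck 4, flow now 10.
Augment Hall→b→d→Exit: bottleneck 5, flow now 15.
No augmenting path remains; maximum flow = 15.
By max-flow min-cut, the minimum cut capacity equals the max flow.
In the residual graph, reachable from Hall: {Hall, a}.
Min-cut edges: Hall→b (9), a→c (6); capacity 9 + 6 = 15.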